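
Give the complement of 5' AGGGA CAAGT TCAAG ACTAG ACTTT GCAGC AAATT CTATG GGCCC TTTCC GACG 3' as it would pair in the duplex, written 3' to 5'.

Base-pairing A↔T, G↔C gives the complement. The complementary strand is antiparallel, so paired with a 5'→3' strand it runs 3'→5'.

3′-TCCCTGTTCAAGTTCTGATCTGAAACGTCGTTTAAGATACCCGGGAAAGGCTGC-5′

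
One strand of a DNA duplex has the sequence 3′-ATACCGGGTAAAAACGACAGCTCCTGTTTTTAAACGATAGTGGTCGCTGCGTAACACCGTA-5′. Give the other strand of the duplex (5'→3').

5'-TATGGCCCATTTTTGCTGTCGAGGACAAAAATTTGCTATCACCAGCGACGCATTGTGGCAT-3'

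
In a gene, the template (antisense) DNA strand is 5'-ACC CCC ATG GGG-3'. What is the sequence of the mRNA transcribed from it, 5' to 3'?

5'-CCCCAUGGGGGU-3'

The mRNA has the sequence of the coding strand (reverse complement of the template) with T→U. Reverse complement of ACCCCCATGGGG is CCCCATGGGGGT; then T→U.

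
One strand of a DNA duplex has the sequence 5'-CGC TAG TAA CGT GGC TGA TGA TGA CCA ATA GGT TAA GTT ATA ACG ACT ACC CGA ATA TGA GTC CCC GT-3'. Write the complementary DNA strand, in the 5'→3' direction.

Pairing A↔T and G↔C gives GCGATCATTGCACCGACTACTACTGGTTATCCAATTCAATATTGCTGATGGGCTTATACTCAGGGGCA, running 3'→5'. Reverse for the 5'→3' convention.

5′-ACGGGGACTCATATTCGGGTAGTCGTTATAACTTAACCTATTGGTCATCATCAGCCACGTTACTAGCG-3′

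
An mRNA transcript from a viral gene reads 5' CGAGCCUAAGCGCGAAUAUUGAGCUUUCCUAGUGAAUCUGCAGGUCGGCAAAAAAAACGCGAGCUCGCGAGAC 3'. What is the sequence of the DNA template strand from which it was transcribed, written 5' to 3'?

Replace U with T to get the coding DNA strand: CGAGCCTAAGCGCGAATATTGAGCTTTCCTAGTGAATCTGCAGGTCGGCAAAAAAAACGCGAGCTCGCGAGAC. The template strand is its reverse complement (complement GCTCGGATTCGCGCTTATAACTCGAAAGGATCACTTAGACGTCCAGCCGTTTTTTTTGCGCTCGAGCGCTCTG, then reverse).

5′-GTCTCGCGAGCTCGCGTTTTTTTTGCCGACCTGCAGATTCACTAGGAAAGCTCAATATTCGCGCTTAGGCTCG-3′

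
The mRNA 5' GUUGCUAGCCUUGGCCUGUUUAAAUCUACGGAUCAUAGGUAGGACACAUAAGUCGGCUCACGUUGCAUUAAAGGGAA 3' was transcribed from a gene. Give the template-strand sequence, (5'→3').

Replace U with T to get the coding DNA strand: GTTGCTAGCCTTGGCCTGTTTAAATCTACGGATCATAGGTAGGACACATAAGTCGGCTCACGTTGCATTAAAGGGAA. The template strand is its reverse complement (complement CAACGATCGGAACCGGACAAATTTAGATGCCTAGTATCCATCCTGTGTATTCAGCCGAGTGCAACGTAATTTCCCTT, then reverse).

5′-TTCCCTTTAATGCAACGTGAGCCGACTTATGTGTCCTACCTATGATCCGTAGATTTAAACAGGCCAAGGCTAGCAAC-3′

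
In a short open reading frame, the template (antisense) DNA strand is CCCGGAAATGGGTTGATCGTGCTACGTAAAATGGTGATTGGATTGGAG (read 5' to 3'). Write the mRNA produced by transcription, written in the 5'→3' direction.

5'-CUCCAAUCCAAUCACCAUUUUACGUAGCACGAUCAACCCAUUUCCGGG-3'

The mRNA has the sequence of the coding strand (reverse complement of the template) with T→U. Reverse complement of CCCGGAAATGGGTTGATCGTGCTACGTAAAATGGTGATTGGATTGGAG is CTCCAATCCAATCACCATTTTACGTAGCACGATCAACCCATTTCCGGG; then T→U.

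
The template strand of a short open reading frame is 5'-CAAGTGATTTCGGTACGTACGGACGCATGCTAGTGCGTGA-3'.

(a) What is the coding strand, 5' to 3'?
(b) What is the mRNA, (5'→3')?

(a) 5'-TCACGCACTAGCATGCGTCCGTACGTACCGAAATCACTTG-3'
(b) 5'-UCACGCACUAGCAUGCGUCCGUACGUACCGAAAUCACUUG-3'

(a) The coding strand is the reverse complement of the template: complement GTTCACTAAAGCCATGCATGCCTGCGTACGATCACGCACT, then reverse.
(b) mRNA has the coding-strand sequence with T→U.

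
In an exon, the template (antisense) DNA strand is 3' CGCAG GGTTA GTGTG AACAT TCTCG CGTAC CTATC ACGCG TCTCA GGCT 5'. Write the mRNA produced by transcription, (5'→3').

Reading the template 3'→5' as shown, RNA polymerase pairs each base (A→U, T→A, G↔C) to build mRNA 5'→3' directly.

5'-GCGUCCCAAUCACACUUGUAAGAGCGCAUGGAUAGUGCGCAGAGUCCGA-3'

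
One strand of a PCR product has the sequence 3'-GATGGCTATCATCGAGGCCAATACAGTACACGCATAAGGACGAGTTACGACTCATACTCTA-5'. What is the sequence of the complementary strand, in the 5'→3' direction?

5'-CTACCGATAGTAGCTCCGGTTATGTCATGTGCGTATTCCTGCTCAATGCTGAGTATGAGAT-3'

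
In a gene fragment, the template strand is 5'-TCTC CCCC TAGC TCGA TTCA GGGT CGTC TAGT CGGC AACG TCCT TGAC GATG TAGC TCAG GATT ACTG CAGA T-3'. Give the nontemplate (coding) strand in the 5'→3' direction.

The coding strand is complementary and antiparallel to the template: take the complement (A↔T, G↔C) and reverse.

5′-ATCTGCAGTAATCCTGAGCTACATCGTCAAGGACGTTGCCGACTAGACGACCCTGAATCGAGCTAGGGGGAGA-3′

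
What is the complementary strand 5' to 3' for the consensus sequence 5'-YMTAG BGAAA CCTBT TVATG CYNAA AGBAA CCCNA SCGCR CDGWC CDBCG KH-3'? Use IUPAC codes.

Standard pairs A↔T, G↔C; ambiguity codes pair R↔Y, M↔K, W↔W, S↔S, B↔V, D↔H, N↔N. Complement (RKATCVCTTTGGAVAABTACGRNTTTCVTTGGGNTSGCGYGHCWGGHVGCMD), then reverse for 5'→3'.

5'-DMCGVHGGWCHGYGCGSTNGGGTTVCTTTNRGCATBAAVAGGTTTCVCTAKR-3'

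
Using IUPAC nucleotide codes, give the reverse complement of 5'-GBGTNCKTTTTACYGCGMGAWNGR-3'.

5'-YCNWTCKCGCRGTAAAAMGNACVC-3'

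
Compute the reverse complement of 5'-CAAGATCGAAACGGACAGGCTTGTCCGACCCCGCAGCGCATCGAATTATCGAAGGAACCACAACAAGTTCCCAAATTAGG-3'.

5'-CCTAATTTGGGAACTTGTTGTGGTTCCTTCGATAATTCGATGCGCTGCGGGGTCGGACAAGCCTGTCCGTTTCGATCTTG-3'

Reading the sequence 3'→5' and pairing each base (A↔T, G↔C) gives the reverse complement directly.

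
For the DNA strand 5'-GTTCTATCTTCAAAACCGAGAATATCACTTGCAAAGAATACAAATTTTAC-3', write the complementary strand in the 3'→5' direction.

Base-pairing A↔T, G↔C gives the complement. The complementary strand is antiparallel, so paired with a 5'→3' strand it runs 3'→5'.

3'-CAAGATAGAAGTTTTGGCTCTTATAGTGAACGTTTCTTATGTTTAAAATG-5'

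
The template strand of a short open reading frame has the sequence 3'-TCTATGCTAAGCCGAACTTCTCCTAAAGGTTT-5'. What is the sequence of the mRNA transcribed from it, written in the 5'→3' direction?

Reading the template 3'→5' as shown, RNA polymerase pairs each base (A→U, T→A, G↔C) to build mRNA 5'→3' directly.

5'-AGAUACGAUUCGGCUUGAAGAGGAUUUCCAAA-3'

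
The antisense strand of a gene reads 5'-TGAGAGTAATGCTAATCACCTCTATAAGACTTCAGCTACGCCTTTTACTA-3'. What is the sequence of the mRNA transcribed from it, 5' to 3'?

5′-UAGUAAAAGGCGUAGCUGAAGUCUUAUAGAGGUGAUUAGCAUUACUCUCA-3′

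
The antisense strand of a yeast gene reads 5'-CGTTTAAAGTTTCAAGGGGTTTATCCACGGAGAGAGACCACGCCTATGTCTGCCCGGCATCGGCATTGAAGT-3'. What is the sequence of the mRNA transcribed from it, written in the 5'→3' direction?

5'-ACUUCAAUGCCGAUGCCGGGCAGACAUAGGCGUGGUCUCUCUCCGUGGAUAAACCCCUUGAAACUUUAAACG-3'

The mRNA has the sequence of the coding strand (reverse complement of the template) with T→U. Reverse complement of CGTTTAAAGTTTCAAGGGGTTTATCCACGGAGAGAGACCACGCCTATGTCTGCCCGGCATCGGCATTGAAGT is ACTTCAATGCCGATGCCGGGCAGACATAGGCGTGGTCTCTCTCCGTGGATAAACCCCTTGAAACTTTAAACG; then T→U.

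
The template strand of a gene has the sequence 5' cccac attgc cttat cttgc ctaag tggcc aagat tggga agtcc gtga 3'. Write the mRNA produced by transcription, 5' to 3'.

5′-UCACGGACUUCCCAAUCUUGGCCACUUAGGCAAGAUAAGGCAAUGUGGG-3′

RNA polymerase reads the template 3'→5' and synthesizes mRNA 5'→3' by base-pairing (A→U, T→A, G↔C). The complement of the template is GGGTGTAACGGAATAGAACGGATTCACCGGTTCTAACCCTTCAGGCACT; antiparallel, so 5'→3' the coding strand is TCACGGACTTCCCAATCTTGGCCACTTAGGCAAGATAAGGCAATGTGGG. Replace T with U for the mRNA.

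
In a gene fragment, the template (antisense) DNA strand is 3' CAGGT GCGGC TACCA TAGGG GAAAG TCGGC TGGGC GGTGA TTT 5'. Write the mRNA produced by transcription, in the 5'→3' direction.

Reading the template 3'→5' as shown, RNA polymerase pairs each base (A→U, T→A, G↔C) to build mRNA 5'→3' directly.

5'-GUCCACGCCGAUGGUAUCCCCUUUCAGCCGACCCGCCACUAAA-3'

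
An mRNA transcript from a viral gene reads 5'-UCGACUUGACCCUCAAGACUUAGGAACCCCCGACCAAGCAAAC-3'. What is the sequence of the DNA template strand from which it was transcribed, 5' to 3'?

Replace U with T to get the coding DNA strand: TCGACTTGACCCTCAAGACTTAGGAACCCCCGACCAAGCAAAC. The template strand is its reverse complement (complement AGCTGAACTGGGAGTTCTGAATCCTTGGGGGCTGGTTCGTTTG, then reverse).

5'-GTTTGCTTGGTCGGGGGTTCCTAAGTCTTGAGGGTCAAGTCGA-3'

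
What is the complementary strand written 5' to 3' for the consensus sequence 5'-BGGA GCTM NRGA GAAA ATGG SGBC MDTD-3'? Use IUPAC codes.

Standard pairs A↔T, G↔C; ambiguity codes pair R↔Y, M↔K, S↔S, B↔V, D↔H, N↔N. Complement (VCCTCGAKNYCTCTTTTACCSCVGKHAH), then reverse for 5'→3'.

5'-HAHKGVCSCCATTTTCTCYNKAGCTCCV-3'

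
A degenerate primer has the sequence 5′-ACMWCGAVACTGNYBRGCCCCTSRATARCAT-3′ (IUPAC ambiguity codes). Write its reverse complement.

5'-ATGYTATYSAGGGGCYVRNCAGTBTCGWKGT-3'

Standard pairs A↔T, G↔C; ambiguity codes pair R↔Y, M↔K, W↔W, S↔S, B↔V, N↔N. Complement (TGKWGCTBTGACNRVYCGGGGASYTATYGTA), then reverse for 5'→3'.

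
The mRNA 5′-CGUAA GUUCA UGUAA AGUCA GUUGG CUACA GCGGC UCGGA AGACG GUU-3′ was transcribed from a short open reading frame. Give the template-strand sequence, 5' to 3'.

5'-AACCGTCTTCCGAGCCGCTGTAGCCAACTGACTTTACATGAACTTACG-3'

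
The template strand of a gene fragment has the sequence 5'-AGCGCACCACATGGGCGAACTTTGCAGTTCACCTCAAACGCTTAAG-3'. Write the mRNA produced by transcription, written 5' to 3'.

5′-CUUAAGCGUUUGAGGUGAACUGCAAAGUUCGCCCAUGUGGUGCGCU-3′

The mRNA has the sequence of the coding strand (reverse complement of the template) with T→U. Reverse complement of AGCGCACCACATGGGCGAACTTTGCAGTTCACCTCAAACGCTTAAG is CTTAAGCGTTTGAGGTGAACTGCAAAGTTCGCCCATGTGGTGCGCT; then T→U.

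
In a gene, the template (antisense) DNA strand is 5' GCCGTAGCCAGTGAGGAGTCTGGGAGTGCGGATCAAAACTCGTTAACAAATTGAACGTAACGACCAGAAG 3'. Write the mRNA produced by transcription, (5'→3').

RNA polymerase reads the template 3'→5' and synthesizes mRNA 5'→3' by base-pairing (A→U, T→A, G↔C). The complement of the template is CGGCATCGGTCACTCCTCAGACCCTCACGCCTAGTTTTGAGCAATTGTTTAACTTGCATTGCTGGTCTTC; antiparallel, so 5'→3' the coding strand is CTTCTGGTCGTTACGTTCAATTTGTTAACGAGTTTTGATCCGCACTCCCAGACTCCTCACTGGCTACGGC. Replace T with U for the mRNA.

5′-CUUCUGGUCGUUACGUUCAAUUUGUUAACGAGUUUUGAUCCGCACUCCCAGACUCCUCACUGGCUACGGC-3′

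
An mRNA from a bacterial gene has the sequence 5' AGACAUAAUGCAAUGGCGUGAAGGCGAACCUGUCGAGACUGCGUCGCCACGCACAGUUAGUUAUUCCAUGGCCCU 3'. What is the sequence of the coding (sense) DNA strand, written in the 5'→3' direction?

The coding DNA strand has the same 5'→3' sequence as the mRNA with U replaced by T.

5'-AGACATAATGCAATGGCGTGAAGGCGAACCTGTCGAGACTGCGTCGCCACGCACAGTTAGTTATTCCATGGCCCT-3'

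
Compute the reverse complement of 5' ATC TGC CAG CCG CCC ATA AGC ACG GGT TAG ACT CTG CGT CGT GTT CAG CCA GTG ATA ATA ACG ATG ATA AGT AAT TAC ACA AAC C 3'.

Reading the sequence 3'→5' and pairing each base (A↔T, G↔C) gives the reverse complement directly.

5'-GGTTTGTGTAATTACTTATCATCGTTATTATCACTGGCTGAACACGACGCAGAGTCTAACCCGTGCTTATGGGCGGCTGGCAGAT-3'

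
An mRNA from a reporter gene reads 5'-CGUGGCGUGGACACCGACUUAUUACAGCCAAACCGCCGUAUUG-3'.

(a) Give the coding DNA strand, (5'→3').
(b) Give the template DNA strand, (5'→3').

(a) The coding strand matches the mRNA with U→T.
(b) The template strand is the reverse complement of the coding strand.

(a) 5'-CGTGGCGTGGACACCGACTTATTACAGCCAAACCGCCGTATTG-3'
(b) 5′-CAATACGGCGGTTTGGCTGTAATAAGTCGGTGTCCACGCCACG-3′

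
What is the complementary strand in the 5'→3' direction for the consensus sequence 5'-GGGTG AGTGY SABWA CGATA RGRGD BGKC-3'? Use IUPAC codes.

5'-GMCVHCYCYTATCGTWVTSRCACTCACCC-3'

Standard pairs A↔T, G↔C; ambiguity codes pair R↔Y, K↔M, W↔W, S↔S, B↔V, D↔H. Complement (CCCACTCACRSTVWTGCTATYCYCHVCMG), then reverse for 5'→3'.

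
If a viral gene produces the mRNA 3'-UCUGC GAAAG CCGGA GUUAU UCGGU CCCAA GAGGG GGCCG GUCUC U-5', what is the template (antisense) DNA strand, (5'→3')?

5'-AGACGCTTTCGGCCTCAATAAGCCAGGGTTCTCCCCCGGCCAGAGA-3'

Written 5'→3' the mRNA is UCUCUGGCCGGGGGAGAACCCUGGCUUAUUGAGGCCGAAAGCGUCU, so the coding DNA strand is TCTCTGGCCGGGGGAGAACCCTGGCTTATTGAGGCCGAAAGCGTCT. The template is its reverse complement.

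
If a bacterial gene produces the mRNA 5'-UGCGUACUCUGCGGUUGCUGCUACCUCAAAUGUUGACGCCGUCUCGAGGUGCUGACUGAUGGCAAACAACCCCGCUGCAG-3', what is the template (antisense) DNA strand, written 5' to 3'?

5′-CTGCAGCGGGGTTGTTTGCCATCAGTCAGCACCTCGAGACGGCGTCAACATTTGAGGTAGCAGCAACCGCAGAGTACGCA-3′

Replace U with T to get the coding DNA strand: TGCGTACTCTGCGGTTGCTGCTACCTCAAATGTTGACGCCGTCTCGAGGTGCTGACTGATGGCAAACAACCCCGCTGCAG. The template strand is its reverse complement (complement ACGCATGAGACGCCAACGACGATGGAGTTTACAACTGCGGCAGAGCTCCACGACTGACTACCGTTTGTTGGGGCGACGTC, then reverse).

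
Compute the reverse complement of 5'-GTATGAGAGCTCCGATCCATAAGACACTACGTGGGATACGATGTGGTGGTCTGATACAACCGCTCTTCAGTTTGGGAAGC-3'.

5'-GCTTCCCAAACTGAAGAGCGGTTGTATCAGACCACCACATCGTATCCCACGTAGTGTCTTATGGATCGGAGCTCTCATAC-3'

Reading the sequence 3'→5' and pairing each base (A↔T, G↔C) gives the reverse complement directly.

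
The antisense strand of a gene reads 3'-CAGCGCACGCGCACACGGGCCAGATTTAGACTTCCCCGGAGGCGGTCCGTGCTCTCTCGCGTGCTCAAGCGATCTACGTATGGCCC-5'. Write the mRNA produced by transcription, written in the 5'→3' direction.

5′-GUCGCGUGCGCGUGUGCCCGGUCUAAAUCUGAAGGGGCCUCCGCCAGGCACGAGAGAGCGCACGAGUUCGCUAGAUGCAUACCGGG-3′

Reading the template 3'→5' as shown, RNA polymerase pairs each base (A→U, T→A, G↔C) to build mRNA 5'→3' directly.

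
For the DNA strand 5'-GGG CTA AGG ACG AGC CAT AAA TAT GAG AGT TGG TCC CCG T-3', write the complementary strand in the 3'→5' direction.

Base-pairing A↔T, G↔C gives the complement. The complementary strand is antiparallel, so paired with a 5'→3' strand it runs 3'→5'.

3'-CCCGATTCCTGCTCGGTATTTATACTCTCAACCAGGGGCA-5'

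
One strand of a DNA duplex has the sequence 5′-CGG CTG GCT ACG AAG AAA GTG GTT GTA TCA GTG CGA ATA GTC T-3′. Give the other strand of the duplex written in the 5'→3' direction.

5'-AGACTATTCGCACTGATACAACCACTTTCTTCGTAGCCAGCCG-3'

The complement of CGGCTGGCTACGAAGAAAGTGGTTGTATCAGTGCGAATAGTCT is GCCGACCGATGCTTCTTTCACCAACATAGTCACGCTTATCAGA (A↔T, G↔C). DNA strands are antiparallel, so the complementary strand runs 3'→5'; reversing gives the 5'→3' form.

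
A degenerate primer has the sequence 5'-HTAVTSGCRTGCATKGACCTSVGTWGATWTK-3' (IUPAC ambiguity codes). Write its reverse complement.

5'-MAWATCWACBSAGGTCMATGCAYGCSABTAD-3'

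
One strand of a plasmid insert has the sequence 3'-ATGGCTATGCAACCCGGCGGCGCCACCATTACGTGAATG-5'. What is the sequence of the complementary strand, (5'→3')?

5'-TACCGATACGTTGGGCCGCCGCGGTGGTAATGCACTTAC-3'

The strand is given 3'→5', so its complement runs 5'→3' in the same left-to-right order: pair each base A↔T, G↔C.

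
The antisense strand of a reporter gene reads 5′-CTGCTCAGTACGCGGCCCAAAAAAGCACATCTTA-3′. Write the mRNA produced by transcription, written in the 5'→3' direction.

5'-UAAGAUGUGCUUUUUUGGGCCGCGUACUGAGCAG-3'

The mRNA has the sequence of the coding strand (reverse complement of the template) with T→U. Reverse complement of CTGCTCAGTACGCGGCCCAAAAAAGCACATCTTA is TAAGATGTGCTTTTTTGGGCCGCGTACTGAGCAG; then T→U.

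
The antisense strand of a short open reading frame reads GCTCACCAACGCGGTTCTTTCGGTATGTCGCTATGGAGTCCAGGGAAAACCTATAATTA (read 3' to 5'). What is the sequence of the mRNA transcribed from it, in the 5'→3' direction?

5′-CGAGUGGUUGCGCCAAGAAAGCCAUACAGCGAUACCUCAGGUCCCUUUUGGAUAUUAAU-3′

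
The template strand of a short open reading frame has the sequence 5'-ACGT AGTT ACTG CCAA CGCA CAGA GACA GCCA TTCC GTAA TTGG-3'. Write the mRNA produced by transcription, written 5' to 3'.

5'-CCAAUUACGGAAUGGCUGUCUCUGUGCGUUGGCAGUAACUACGU-3'

The mRNA has the sequence of the coding strand (reverse complement of the template) with T→U. Reverse complement of ACGTAGTTACTGCCAACGCACAGAGACAGCCATTCCGTAATTGG is CCAATTACGGAATGGCTGTCTCTGTGCGTTGGCAGTAACTACGT; then T→U.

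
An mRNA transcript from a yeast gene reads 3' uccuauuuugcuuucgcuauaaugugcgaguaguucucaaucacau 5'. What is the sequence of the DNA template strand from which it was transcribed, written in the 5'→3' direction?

Written 5'→3' the mRNA is UACACUAACUCUUGAUGAGCGUGUAAUAUCGCUUUCGUUUUAUCCU, so the coding DNA strand is TACACTAACTCTTGATGAGCGTGTAATATCGCTTTCGTTTTATCCT. The template is its reverse complement.

5'-AGGATAAAACGAAAGCGATATTACACGCTCATCAAGAGTTAGTGTA-3'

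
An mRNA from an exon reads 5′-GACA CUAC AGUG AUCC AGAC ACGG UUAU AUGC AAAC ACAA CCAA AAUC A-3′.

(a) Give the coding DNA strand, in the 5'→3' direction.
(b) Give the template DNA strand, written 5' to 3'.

(a) The coding strand matches the mRNA with U→T.
(b) The template strand is the reverse complement of the coding strand.

(a) 5'-GACACTACAGTGATCCAGACACGGTTATATGCAAACACAACCAAAATCA-3'
(b) 5'-TGATTTTGGTTGTGTTTGCATATAACCGTGTCTGGATCACTGTAGTGTC-3'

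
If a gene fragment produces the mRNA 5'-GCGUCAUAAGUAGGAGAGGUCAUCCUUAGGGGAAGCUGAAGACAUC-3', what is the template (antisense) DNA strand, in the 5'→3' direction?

5'-GATGTCTTCAGCTTCCCCTAAGGATGACCTCTCCTACTTATGACGC-3'

Replace U with T to get the coding DNA strand: GCGTCATAAGTAGGAGAGGTCATCCTTAGGGGAAGCTGAAGACATC. The template strand is its reverse complement (complement CGCAGTATTCATCCTCTCCAGTAGGAATCCCCTTCGACTTCTGTAG, then reverse).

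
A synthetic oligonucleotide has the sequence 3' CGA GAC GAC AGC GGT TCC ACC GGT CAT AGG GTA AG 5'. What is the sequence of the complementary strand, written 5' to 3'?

The strand is given 3'→5', so its complement runs 5'→3' in the same left-to-right order: pair each base A↔T, G↔C.

5'-GCTCTGCTGTCGCCAAGGTGGCCAGTATCCCATTC-3'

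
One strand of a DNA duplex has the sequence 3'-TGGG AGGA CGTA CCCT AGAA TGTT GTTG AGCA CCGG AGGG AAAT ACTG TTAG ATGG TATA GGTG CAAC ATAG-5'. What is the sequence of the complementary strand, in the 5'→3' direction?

5′-ACCCTCCTGCATGGGATCTTACAACAACTCGTGGCCTCCCTTTATGACAATCTACCATATCCACGTTGTATC-3′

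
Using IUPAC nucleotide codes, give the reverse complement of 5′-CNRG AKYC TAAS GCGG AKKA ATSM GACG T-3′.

Standard pairs A↔T, G↔C; ambiguity codes pair R↔Y, M↔K, S↔S, N↔N. Complement (GNYCTMRGATTSCGCCTMMTTASKCTGCA), then reverse for 5'→3'.

5'-ACGTCKSATTMMTCCGCSTTAGRMTCYNG-3'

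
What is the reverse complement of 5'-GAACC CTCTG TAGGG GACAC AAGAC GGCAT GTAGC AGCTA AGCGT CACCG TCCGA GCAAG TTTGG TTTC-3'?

Reading the sequence 3'→5' and pairing each base (A↔T, G↔C) gives the reverse complement directly.

5'-GAAACCAAACTTGCTCGGACGGTGACGCTTAGCTGCTACATGCCGTCTTGTGTCCCCTACAGAGGGTTC-3'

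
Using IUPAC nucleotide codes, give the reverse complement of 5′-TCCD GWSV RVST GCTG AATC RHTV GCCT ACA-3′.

Standard pairs A↔T, G↔C; ambiguity codes pair R↔Y, W↔W, S↔S, D↔H, V↔B. Complement (AGGHCWSBYBSACGACTTAGYDABCGGATGT), then reverse for 5'→3'.

5'-TGTAGGCBADYGATTCAGCASBYBSWCHGGA-3'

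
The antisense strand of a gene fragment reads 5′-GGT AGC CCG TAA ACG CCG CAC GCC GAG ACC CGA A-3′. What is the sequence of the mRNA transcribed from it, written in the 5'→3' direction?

5′-UUCGGGUCUCGGCGUGCGGCGUUUACGGGCUACC-3′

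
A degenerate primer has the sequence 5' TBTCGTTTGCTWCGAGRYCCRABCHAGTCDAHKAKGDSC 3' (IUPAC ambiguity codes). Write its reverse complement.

Standard pairs A↔T, G↔C; ambiguity codes pair R↔Y, K↔M, W↔W, S↔S, B↔V, D↔H. Complement (AVAGCAAACGAWGCTCYRGGYTVGDTCAGHTDMTMCHSG), then reverse for 5'→3'.

5'-GSHCMTMDTHGACTDGVTYGGRYCTCGWAGCAAACGAVA-3'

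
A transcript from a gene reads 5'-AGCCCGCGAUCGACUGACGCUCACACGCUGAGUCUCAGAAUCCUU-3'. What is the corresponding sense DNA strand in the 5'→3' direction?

5′-AGCCCGCGATCGACTGACGCTCACACGCTGAGTCTCAGAATCCTT-3′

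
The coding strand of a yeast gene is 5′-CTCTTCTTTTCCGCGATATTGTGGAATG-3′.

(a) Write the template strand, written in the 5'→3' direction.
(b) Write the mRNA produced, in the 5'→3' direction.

(a) 5'-CATTCCACAATATCGCGGAAAAGAAGAG-3'
(b) 5'-CUCUUCUUUUCCGCGAUAUUGUGGAAUG-3'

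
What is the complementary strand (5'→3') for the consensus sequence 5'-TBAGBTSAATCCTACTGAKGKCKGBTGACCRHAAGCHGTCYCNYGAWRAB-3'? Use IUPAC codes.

5'-VTYWTCRNGRGACDGCTTDYGGTCAVCMGMCMTCAGTAGGATTSAVCTVA-3'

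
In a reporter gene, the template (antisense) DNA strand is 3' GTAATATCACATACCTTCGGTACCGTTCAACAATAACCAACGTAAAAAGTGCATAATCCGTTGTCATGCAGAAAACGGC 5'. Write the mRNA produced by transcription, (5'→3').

Reading the template 3'→5' as shown, RNA polymerase pairs each base (A→U, T→A, G↔C) to build mRNA 5'→3' directly.

5′-CAUUAUAGUGUAUGGAAGCCAUGGCAAGUUGUUAUUGGUUGCAUUUUUCACGUAUUAGGCAACAGUACGUCUUUUGCCG-3′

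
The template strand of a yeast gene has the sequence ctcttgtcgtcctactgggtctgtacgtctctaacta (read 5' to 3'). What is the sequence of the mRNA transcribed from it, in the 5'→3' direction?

5′-UAGUUAGAGACGUACAGACCCAGUAGGACGACAAGAG-3′

The mRNA has the sequence of the coding strand (reverse complement of the template) with T→U. Reverse complement of CTCTTGTCGTCCTACTGGGTCTGTACGTCTCTAACTA is TAGTTAGAGACGTACAGACCCAGTAGGACGACAAGAG; then T→U.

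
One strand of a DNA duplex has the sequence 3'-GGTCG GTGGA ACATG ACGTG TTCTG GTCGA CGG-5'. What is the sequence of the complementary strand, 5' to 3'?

The strand is given 3'→5', so its complement runs 5'→3' in the same left-to-right order: pair each base A↔T, G↔C.

5′-CCAGCCACCTTGTACTGCACAAGACCAGCTGCC-3′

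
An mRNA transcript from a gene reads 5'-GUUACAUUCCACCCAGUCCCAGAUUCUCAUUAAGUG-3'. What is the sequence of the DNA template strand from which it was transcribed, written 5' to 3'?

5′-CACTTAATGAGAATCTGGGACTGGGTGGAATGTAAC-3′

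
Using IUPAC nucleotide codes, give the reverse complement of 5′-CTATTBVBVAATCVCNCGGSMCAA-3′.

Standard pairs A↔T, G↔C; ambiguity codes pair M↔K, S↔S, B↔V, N↔N. Complement (GATAAVBVBTTAGBGNGCCSKGTT), then reverse for 5'→3'.

5'-TTGKSCCGNGBGATTBVBVAATAG-3'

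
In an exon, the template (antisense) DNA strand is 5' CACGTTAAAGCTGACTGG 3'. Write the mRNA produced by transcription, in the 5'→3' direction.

5'-CCAGUCAGCUUUAACGUG-3'

RNA polymerase reads the template 3'→5' and synthesizes mRNA 5'→3' by base-pairing (A→U, T→A, G↔C). The complement of the template is GTGCAATTTCGACTGACC; antiparallel, so 5'→3' the coding strand is CCAGTCAGCTTTAACGTG. Replace T with U for the mRNA.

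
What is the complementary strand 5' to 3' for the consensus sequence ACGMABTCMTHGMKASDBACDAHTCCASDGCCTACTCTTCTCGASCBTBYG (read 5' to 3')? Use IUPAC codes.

5'-CRVAVGSTCGAGAAGAGTAGGCHSTGGADTHGTVHSTMKCDAKGAVTKCGT-3'

Standard pairs A↔T, G↔C; ambiguity codes pair Y↔R, M↔K, S↔S, B↔V, D↔H. Complement (TGCKTVAGKADCKMTSHVTGHTDAGGTSHCGGATGAGAAGAGCTSGVAVRC), then reverse for 5'→3'.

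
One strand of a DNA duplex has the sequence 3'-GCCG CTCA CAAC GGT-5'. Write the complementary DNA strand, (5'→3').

The strand is given 3'→5', so its complement runs 5'→3' in the same left-to-right order: pair each base A↔T, G↔C.

5'-CGGCGAGTGTTGCCA-3'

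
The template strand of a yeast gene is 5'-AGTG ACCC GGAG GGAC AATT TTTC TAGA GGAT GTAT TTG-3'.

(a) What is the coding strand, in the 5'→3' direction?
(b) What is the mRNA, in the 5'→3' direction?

(a) The coding strand is the reverse complement of the template: complement TCACTGGGCCTCCCTGTTAAAAAGATCTCCTACATAAAC, then reverse.
(b) mRNA has the coding-strand sequence with T→U.

(a) 5′-CAAATACATCCTCTAGAAAAATTGTCCCTCCGGGTCACT-3′
(b) 5'-CAAAUACAUCCUCUAGAAAAAUUGUCCCUCCGGGUCACU-3'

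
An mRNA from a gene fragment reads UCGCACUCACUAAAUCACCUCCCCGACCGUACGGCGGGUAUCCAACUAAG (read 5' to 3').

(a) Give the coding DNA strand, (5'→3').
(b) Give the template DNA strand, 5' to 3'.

(a) The coding strand matches the mRNA with U→T.
(b) The template strand is the reverse complement of the coding strand.

(a) 5'-TCGCACTCACTAAATCACCTCCCCGACCGTACGGCGGGTATCCAACTAAG-3'
(b) 5'-CTTAGTTGGATACCCGCCGTACGGTCGGGGAGGTGATTTAGTGAGTGCGA-3'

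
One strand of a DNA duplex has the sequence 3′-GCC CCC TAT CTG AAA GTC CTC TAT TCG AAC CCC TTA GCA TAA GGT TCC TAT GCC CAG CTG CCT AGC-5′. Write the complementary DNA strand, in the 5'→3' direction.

5'-CGGGGGATAGACTTTCAGGAGATAAGCTTGGGGAATCGTATTCCAAGGATACGGGTCGACGGATCG-3'

The strand is given 3'→5', so its complement runs 5'→3' in the same left-to-right order: pair each base A↔T, G↔C.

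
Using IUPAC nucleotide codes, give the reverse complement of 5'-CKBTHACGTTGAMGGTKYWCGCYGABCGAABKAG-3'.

5'-CTMVTTCGVTCRGCGWRMACCKTCAACGTDAVMG-3'

Standard pairs A↔T, G↔C; ambiguity codes pair Y↔R, M↔K, W↔W, B↔V, H↔D. Complement (GMVADTGCAACTKCCAMRWGCGRCTVGCTTVMTC), then reverse for 5'→3'.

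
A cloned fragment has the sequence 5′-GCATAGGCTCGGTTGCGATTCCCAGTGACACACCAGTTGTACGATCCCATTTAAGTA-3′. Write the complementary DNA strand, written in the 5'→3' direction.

5′-TACTTAAATGGGATCGTACAACTGGTGTGTCACTGGGAATCGCAACCGAGCCTATGC-3′

The complement of GCATAGGCTCGGTTGCGATTCCCAGTGACACACCAGTTGTACGATCCCATTTAAGTA is CGTATCCGAGCCAACGCTAAGGGTCACTGTGTGGTCAACATGCTAGGGTAAATTCAT (A↔T, G↔C). DNA strands are antiparallel, so the complementary strand runs 3'→5'; reversing gives the 5'→3' form.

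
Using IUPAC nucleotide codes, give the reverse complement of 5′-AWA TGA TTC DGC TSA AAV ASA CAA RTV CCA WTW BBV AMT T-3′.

Standard pairs A↔T, G↔C; ambiguity codes pair R↔Y, M↔K, W↔W, S↔S, B↔V, D↔H. Complement (TWTACTAAGHCGASTTTBTSTGTTYABGGTWAWVVBTKAA), then reverse for 5'→3'.

5'-AAKTBVVWAWTGGBAYTTGTSTBTTTSAGCHGAATCATWT-3'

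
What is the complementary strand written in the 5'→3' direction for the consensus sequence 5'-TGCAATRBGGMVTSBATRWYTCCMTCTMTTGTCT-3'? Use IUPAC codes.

5'-AGACAAKAGAKGGARWYATVSABKCCVYATTGCA-3'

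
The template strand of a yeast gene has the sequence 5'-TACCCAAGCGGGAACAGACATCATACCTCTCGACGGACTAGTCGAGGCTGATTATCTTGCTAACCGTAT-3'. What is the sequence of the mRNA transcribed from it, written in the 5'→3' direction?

5'-AUACGGUUAGCAAGAUAAUCAGCCUCGACUAGUCCGUCGAGAGGUAUGAUGUCUGUUCCCGCUUGGGUA-3'

RNA polymerase reads the template 3'→5' and synthesizes mRNA 5'→3' by base-pairing (A→U, T→A, G↔C). The complement of the template is ATGGGTTCGCCCTTGTCTGTAGTATGGAGAGCTGCCTGATCAGCTCCGACTAATAGAACGATTGGCATA; antiparallel, so 5'→3' the coding strand is ATACGGTTAGCAAGATAATCAGCCTCGACTAGTCCGTCGAGAGGTATGATGTCTGTTCCCGCTTGGGTA. Replace T with U for the mRNA.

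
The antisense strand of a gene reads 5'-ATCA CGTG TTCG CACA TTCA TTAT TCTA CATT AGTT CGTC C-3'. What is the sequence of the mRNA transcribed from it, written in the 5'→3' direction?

RNA polymerase reads the template 3'→5' and synthesizes mRNA 5'→3' by base-pairing (A→U, T→A, G↔C). The complement of the template is TAGTGCACAAGCGTGTAAGTAATAAGATGTAATCAAGCAGG; antiparallel, so 5'→3' the coding strand is GGACGAACTAATGTAGAATAATGAATGTGCGAACACGTGAT. Replace T with U for the mRNA.

5'-GGACGAACUAAUGUAGAAUAAUGAAUGUGCGAACACGUGAU-3'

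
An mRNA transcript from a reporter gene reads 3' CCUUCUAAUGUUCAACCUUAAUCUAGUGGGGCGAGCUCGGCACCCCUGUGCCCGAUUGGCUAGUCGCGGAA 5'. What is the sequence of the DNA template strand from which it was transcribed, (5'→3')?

Written 5'→3' the mRNA is AAGGCGCUGAUCGGUUAGCCCGUGUCCCCACGGCUCGAGCGGGGUGAUCUAAUUCCAACUUGUAAUCUUCC, so the coding DNA strand is AAGGCGCTGATCGGTTAGCCCGTGTCCCCACGGCTCGAGCGGGGTGATCTAATTCCAACTTGTAATCTTCC. The template is its reverse complement.

5'-GGAAGATTACAAGTTGGAATTAGATCACCCCGCTCGAGCCGTGGGGACACGGGCTAACCGATCAGCGCCTT-3'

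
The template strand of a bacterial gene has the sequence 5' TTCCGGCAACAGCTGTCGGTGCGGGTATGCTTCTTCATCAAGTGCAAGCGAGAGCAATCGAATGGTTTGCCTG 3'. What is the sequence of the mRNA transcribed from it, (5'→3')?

RNA polymerase reads the template 3'→5' and synthesizes mRNA 5'→3' by base-pairing (A→U, T→A, G↔C). The complement of the template is AAGGCCGTTGTCGACAGCCACGCCCATACGAAGAAGTAGTTCACGTTCGCTCTCGTTAGCTTACCAAACGGAC; antiparallel, so 5'→3' the coding strand is CAGGCAAACCATTCGATTGCTCTCGCTTGCACTTGATGAAGAAGCATACCCGCACCGACAGCTGTTGCCGGAA. Replace T with U for the mRNA.

5'-CAGGCAAACCAUUCGAUUGCUCUCGCUUGCACUUGAUGAAGAAGCAUACCCGCACCGACAGCUGUUGCCGGAA-3'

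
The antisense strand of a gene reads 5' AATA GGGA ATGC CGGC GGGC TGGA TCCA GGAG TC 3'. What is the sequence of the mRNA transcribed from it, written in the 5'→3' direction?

5'-GACUCCUGGAUCCAGCCCGCCGGCAUUCCCUAUU-3'

RNA polymerase reads the template 3'→5' and synthesizes mRNA 5'→3' by base-pairing (A→U, T→A, G↔C). The complement of the template is TTATCCCTTACGGCCGCCCGACCTAGGTCCTCAG; antiparallel, so 5'→3' the coding strand is GACTCCTGGATCCAGCCCGCCGGCATTCCCTATT. Replace T with U for the mRNA.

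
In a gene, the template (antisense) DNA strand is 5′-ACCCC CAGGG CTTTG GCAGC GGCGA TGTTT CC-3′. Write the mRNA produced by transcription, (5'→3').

The mRNA has the sequence of the coding strand (reverse complement of the template) with T→U. Reverse complement of ACCCCCAGGGCTTTGGCAGCGGCGATGTTTCC is GGAAACATCGCCGCTGCCAAAGCCCTGGGGGT; then T→U.

5′-GGAAACAUCGCCGCUGCCAAAGCCCUGGGGGU-3′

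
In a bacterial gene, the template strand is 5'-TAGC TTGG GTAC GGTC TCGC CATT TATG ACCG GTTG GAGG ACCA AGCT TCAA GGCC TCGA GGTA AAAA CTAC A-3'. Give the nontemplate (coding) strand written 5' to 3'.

The coding strand is complementary and antiparallel to the template: take the complement (A↔T, G↔C) and reverse.

5'-TGTAGTTTTTACCTCGAGGCCTTGAAGCTTGGTCCTCCAACCGGTCATAAATGGCGAGACCGTACCCAAGCTA-3'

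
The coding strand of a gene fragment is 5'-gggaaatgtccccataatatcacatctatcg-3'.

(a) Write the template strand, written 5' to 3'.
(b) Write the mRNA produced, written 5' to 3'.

(a) 5'-CGATAGATGTGATATTATGGGGACATTTCCC-3'
(b) 5′-GGGAAAUGUCCCCAUAAUAUCACAUCUAUCG-3′

(a) The template strand is the reverse complement of the coding strand: complement CCCTTTACAGGGGTATTATAGTGTAGATAGC, then reverse.
(b) mRNA matches the coding strand with T→U.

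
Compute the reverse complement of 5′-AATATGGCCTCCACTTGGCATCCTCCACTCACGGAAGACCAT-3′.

Reading the sequence 3'→5' and pairing each base (A↔T, G↔C) gives the reverse complement directly.

5'-ATGGTCTTCCGTGAGTGGAGGATGCCAAGTGGAGGCCATATT-3'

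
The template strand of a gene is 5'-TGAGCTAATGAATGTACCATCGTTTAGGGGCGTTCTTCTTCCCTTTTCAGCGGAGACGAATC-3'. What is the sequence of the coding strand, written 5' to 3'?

5'-GATTCGTCTCCGCTGAAAAGGGAAGAAGAACGCCCCTAAACGATGGTACATTCATTAGCTCA-3'

The coding strand is complementary and antiparallel to the template: take the complement (A↔T, G↔C) and reverse.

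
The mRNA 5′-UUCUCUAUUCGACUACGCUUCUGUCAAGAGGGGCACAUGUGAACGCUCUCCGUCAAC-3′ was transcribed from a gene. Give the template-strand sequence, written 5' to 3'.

Replace U with T to get the coding DNA strand: TTCTCTATTCGACTACGCTTCTGTCAAGAGGGGCACATGTGAACGCTCTCCGTCAAC. The template strand is its reverse complement (complement AAGAGATAAGCTGATGCGAAGACAGTTCTCCCCGTGTACACTTGCGAGAGGCAGTTG, then reverse).

5'-GTTGACGGAGAGCGTTCACATGTGCCCCTCTTGACAGAAGCGTAGTCGAATAGAGAA-3'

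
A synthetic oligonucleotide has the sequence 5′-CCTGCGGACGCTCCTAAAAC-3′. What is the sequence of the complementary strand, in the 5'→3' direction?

The complement of CCTGCGGACGCTCCTAAAAC is GGACGCCTGCGAGGATTTTG (A↔T, G↔C). DNA strands are antiparallel, so the complementary strand runs 3'→5'; reversing gives the 5'→3' form.

5'-GTTTTAGGAGCGTCCGCAGG-3'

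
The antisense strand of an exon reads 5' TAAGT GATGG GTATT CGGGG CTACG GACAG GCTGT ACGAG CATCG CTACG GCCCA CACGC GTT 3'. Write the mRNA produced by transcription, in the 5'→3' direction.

5'-AACGCGUGUGGGCCGUAGCGAUGCUCGUACAGCCUGUCCGUAGCCCCGAAUACCCAUCACUUA-3'

RNA polymerase reads the template 3'→5' and synthesizes mRNA 5'→3' by base-pairing (A→U, T→A, G↔C). The complement of the template is ATTCACTACCCATAAGCCCCGATGCCTGTCCGACATGCTCGTAGCGATGCCGGGTGTGCGCAA; antiparallel, so 5'→3' the coding strand is AACGCGTGTGGGCCGTAGCGATGCTCGTACAGCCTGTCCGTAGCCCCGAATACCCATCACTTA. Replace T with U for the mRNA.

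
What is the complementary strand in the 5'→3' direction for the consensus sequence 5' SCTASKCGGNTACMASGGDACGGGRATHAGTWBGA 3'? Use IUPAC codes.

Standard pairs A↔T, G↔C; ambiguity codes pair R↔Y, M↔K, W↔W, S↔S, B↔V, D↔H, N↔N. Complement (SGATSMGCCNATGKTSCCHTGCCCYTADTCAWVCT), then reverse for 5'→3'.

5'-TCVWACTDATYCCCGTHCCSTKGTANCCGMSTAGS-3'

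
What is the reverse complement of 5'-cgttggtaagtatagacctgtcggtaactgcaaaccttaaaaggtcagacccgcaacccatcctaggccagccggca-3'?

Reading the sequence 3'→5' and pairing each base (A↔T, G↔C) gives the reverse complement directly.

5'-TGCCGGCTGGCCTAGGATGGGTTGCGGGTCTGACCTTTTAAGGTTTGCAGTTACCGACAGGTCTATACTTACCAACG-3'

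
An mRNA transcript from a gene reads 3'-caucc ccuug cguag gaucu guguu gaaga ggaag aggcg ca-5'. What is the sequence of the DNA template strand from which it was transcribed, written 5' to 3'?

5'-GTAGGGGAACGCATCCTAGACACAACTTCTCCTTCTCCGCGT-3'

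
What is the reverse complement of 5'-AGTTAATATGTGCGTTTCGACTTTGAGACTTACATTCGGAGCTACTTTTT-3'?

5′-AAAAAGTAGCTCCGAATGTAAGTCTCAAAGTCGAAACGCACATATTAACT-3′

Complement each base (A↔T, G↔C): TCAATTATACACGCAAAGCTGAAACTCTGAATGTAAGCCTCGATGAAAAA. Then reverse.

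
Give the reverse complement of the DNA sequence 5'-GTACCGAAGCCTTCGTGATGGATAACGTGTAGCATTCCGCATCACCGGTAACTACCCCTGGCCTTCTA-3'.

Complement each base (A↔T, G↔C): CATGGCTTCGGAAGCACTACCTATTGCACATCGTAAGGCGTAGTGGCCATTGATGGGGACCGGAAGAT. Then reverse.

5′-TAGAAGGCCAGGGGTAGTTACCGGTGATGCGGAATGCTACACGTTATCCATCACGAAGGCTTCGGTAC-3′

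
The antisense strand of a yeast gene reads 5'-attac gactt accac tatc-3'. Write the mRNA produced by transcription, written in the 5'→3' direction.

RNA polymerase reads the template 3'→5' and synthesizes mRNA 5'→3' by base-pairing (A→U, T→A, G↔C). The complement of the template is TAATGCTGAATGGTGATAG; antiparallel, so 5'→3' the coding strand is GATAGTGGTAAGTCGTAAT. Replace T with U for the mRNA.

5'-GAUAGUGGUAAGUCGUAAU-3'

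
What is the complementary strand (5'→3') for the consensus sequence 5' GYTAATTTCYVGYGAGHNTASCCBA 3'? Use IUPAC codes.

Standard pairs A↔T, G↔C; ambiguity codes pair Y↔R, S↔S, B↔V, H↔D, N↔N. Complement (CRATTAAAGRBCRCTCDNATSGGVT), then reverse for 5'→3'.

5′-TVGGSTANDCTCRCBRGAAATTARC-3′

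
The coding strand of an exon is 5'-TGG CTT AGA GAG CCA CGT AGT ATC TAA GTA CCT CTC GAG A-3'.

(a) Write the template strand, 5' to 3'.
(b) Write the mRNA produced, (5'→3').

(a) The template strand is the reverse complement of the coding strand: complement ACCGAATCTCTCGGTGCATCATAGATTCATGGAGAGCTCT, then reverse.
(b) mRNA matches the coding strand with T→U.

(a) 5'-TCTCGAGAGGTACTTAGATACTACGTGGCTCTCTAAGCCA-3'
(b) 5′-UGGCUUAGAGAGCCACGUAGUAUCUAAGUACCUCUCGAGA-3′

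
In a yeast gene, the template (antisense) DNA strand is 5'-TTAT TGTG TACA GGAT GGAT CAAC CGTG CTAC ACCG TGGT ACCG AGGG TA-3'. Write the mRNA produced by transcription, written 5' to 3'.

5′-UACCCUCGGUACCACGGUGUAGCACGGUUGAUCCAUCCUGUACACAAUAA-3′

The mRNA has the sequence of the coding strand (reverse complement of the template) with T→U. Reverse complement of TTATTGTGTACAGGATGGATCAACCGTGCTACACCGTGGTACCGAGGGTA is TACCCTCGGTACCACGGTGTAGCACGGTTGATCCATCCTGTACACAATAA; then T→U.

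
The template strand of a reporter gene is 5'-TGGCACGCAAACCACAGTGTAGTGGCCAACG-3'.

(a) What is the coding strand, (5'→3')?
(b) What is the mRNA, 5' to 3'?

(a) The coding strand is the reverse complement of the template: complement ACCGTGCGTTTGGTGTCACATCACCGGTTGC, then reverse.
(b) mRNA has the coding-strand sequence with T→U.

(a) 5'-CGTTGGCCACTACACTGTGGTTTGCGTGCCA-3'
(b) 5'-CGUUGGCCACUACACUGUGGUUUGCGUGCCA-3'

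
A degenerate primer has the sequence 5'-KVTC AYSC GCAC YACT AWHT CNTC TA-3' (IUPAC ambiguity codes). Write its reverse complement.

Standard pairs A↔T, G↔C; ambiguity codes pair Y↔R, K↔M, W↔W, S↔S, H↔D, V↔B, N↔N. Complement (MBAGTRSGCGTGRTGATWDAGNAGAT), then reverse for 5'→3'.

5'-TAGANGADWTAGTRGTGCGSRTGABM-3'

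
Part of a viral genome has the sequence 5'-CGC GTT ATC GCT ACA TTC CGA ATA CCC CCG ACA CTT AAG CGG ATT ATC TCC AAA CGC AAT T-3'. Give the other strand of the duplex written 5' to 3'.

5'-AATTGCGTTTGGAGATAATCCGCTTAAGTGTCGGGGGTATTCGGAATGTAGCGATAACGCG-3'

The complement of CGCGTTATCGCTACATTCCGAATACCCCCGACACTTAAGCGGATTATCTCCAAACGCAATT is GCGCAATAGCGATGTAAGGCTTATGGGGGCTGTGAATTCGCCTAATAGAGGTTTGCGTTAA (A↔T, G↔C). DNA strands are antiparallel, so the complementary strand runs 3'→5'; reversing gives the 5'→3' form.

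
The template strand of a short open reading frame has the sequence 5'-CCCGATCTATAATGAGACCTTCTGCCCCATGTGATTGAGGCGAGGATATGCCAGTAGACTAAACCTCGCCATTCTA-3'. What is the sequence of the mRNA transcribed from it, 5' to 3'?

5'-UAGAAUGGCGAGGUUUAGUCUACUGGCAUAUCCUCGCCUCAAUCACAUGGGGCAGAAGGUCUCAUUAUAGAUCGGG-3'

RNA polymerase reads the template 3'→5' and synthesizes mRNA 5'→3' by base-pairing (A→U, T→A, G↔C). The complement of the template is GGGCTAGATATTACTCTGGAAGACGGGGTACACTAACTCCGCTCCTATACGGTCATCTGATTTGGAGCGGTAAGAT; antiparallel, so 5'→3' the coding strand is TAGAATGGCGAGGTTTAGTCTACTGGCATATCCTCGCCTCAATCACATGGGGCAGAAGGTCTCATTATAGATCGGG. Replace T with U for the mRNA.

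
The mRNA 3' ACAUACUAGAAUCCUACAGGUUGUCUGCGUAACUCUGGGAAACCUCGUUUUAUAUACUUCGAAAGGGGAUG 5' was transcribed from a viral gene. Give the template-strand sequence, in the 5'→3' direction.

5'-TGTATGATCTTAGGATGTCCAACAGACGCATTGAGACCCTTTGGAGCAAAATATATGAAGCTTTCCCCTAC-3'

Written 5'→3' the mRNA is GUAGGGGAAAGCUUCAUAUAUUUUGCUCCAAAGGGUCUCAAUGCGUCUGUUGGACAUCCUAAGAUCAUACA, so the coding DNA strand is GTAGGGGAAAGCTTCATATATTTTGCTCCAAAGGGTCTCAATGCGTCTGTTGGACATCCTAAGATCATACA. The template is its reverse complement.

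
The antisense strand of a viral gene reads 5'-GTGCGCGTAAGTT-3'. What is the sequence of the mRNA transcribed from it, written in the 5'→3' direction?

The mRNA has the sequence of the coding strand (reverse complement of the template) with T→U. Reverse complement of GTGCGCGTAAGTT is AACTTACGCGCAC; then T→U.

5'-AACUUACGCGCAC-3'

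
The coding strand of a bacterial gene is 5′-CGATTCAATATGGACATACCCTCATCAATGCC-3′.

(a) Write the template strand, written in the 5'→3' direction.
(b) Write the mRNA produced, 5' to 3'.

(a) The template strand is the reverse complement of the coding strand: complement GCTAAGTTATACCTGTATGGGAGTAGTTACGG, then reverse.
(b) mRNA matches the coding strand with T→U.

(a) 5'-GGCATTGATGAGGGTATGTCCATATTGAATCG-3'
(b) 5'-CGAUUCAAUAUGGACAUACCCUCAUCAAUGCC-3'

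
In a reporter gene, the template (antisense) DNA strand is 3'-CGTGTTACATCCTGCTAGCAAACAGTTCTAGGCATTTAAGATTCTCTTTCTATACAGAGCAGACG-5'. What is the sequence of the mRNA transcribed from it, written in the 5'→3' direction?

Reading the template 3'→5' as shown, RNA polymerase pairs each base (A→U, T→A, G↔C) to build mRNA 5'→3' directly.

5'-GCACAAUGUAGGACGAUCGUUUGUCAAGAUCCGUAAAUUCUAAGAGAAAGAUAUGUCUCGUCUGC-3'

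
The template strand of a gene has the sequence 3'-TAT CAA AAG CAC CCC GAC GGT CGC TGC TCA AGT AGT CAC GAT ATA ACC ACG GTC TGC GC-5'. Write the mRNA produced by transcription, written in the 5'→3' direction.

5′-AUAGUUUUCGUGGGGCUGCCAGCGACGAGUUCAUCAGUGCUAUAUUGGUGCCAGACGCG-3′

Reading the template 3'→5' as shown, RNA polymerase pairs each base (A→U, T→A, G↔C) to build mRNA 5'→3' directly.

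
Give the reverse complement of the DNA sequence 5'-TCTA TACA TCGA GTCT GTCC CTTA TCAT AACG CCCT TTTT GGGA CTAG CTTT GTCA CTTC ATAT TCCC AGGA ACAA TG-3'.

Complement each base (A↔T, G↔C): AGATATGTAGCTCAGACAGGGAATAGTATTGCGGGAAAAACCCTGATCGAAACAGTGAAGTATAAGGGTCCTTGTTAC. Then reverse.

5'-CATTGTTCCTGGGAATATGAAGTGACAAAGCTAGTCCCAAAAAGGGCGTTATGATAAGGGACAGACTCGATGTATAGA-3'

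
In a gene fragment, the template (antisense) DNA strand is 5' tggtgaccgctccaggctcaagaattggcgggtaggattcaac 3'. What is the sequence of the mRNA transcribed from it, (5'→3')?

5'-GUUGAAUCCUACCCGCCAAUUCUUGAGCCUGGAGCGGUCACCA-3'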